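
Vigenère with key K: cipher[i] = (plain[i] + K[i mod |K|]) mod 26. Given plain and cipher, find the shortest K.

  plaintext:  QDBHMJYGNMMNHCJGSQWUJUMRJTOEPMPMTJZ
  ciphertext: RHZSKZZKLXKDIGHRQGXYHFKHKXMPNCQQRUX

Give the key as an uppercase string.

BEYLYQ

  i= 0: R-Q =  1 → B
  i= 1: H-D =  4 → E
  i= 2: Z-B = 24 → Y
  i= 3: S-H = 11 → L
  i= 4: K-M = 24 → Y
  i= 5: Z-J = 16 → Q
  i= 6: Z-Y =  1 → B
  i= 7: K-G =  4 → E
  i= 8: L-N = 24 → Y
  i= 9: X-M = 11 → L
  i=10: K-M = 24 → Y
  i=11: D-N = 16 → Q
  i=12: I-H =  1 → B
  i=13: G-C =  4 → E
  i=14: H-J = 24 → Y
  i=15: R-G = 11 → L
  i=16: Q-S = 24 → Y
  i=17: G-Q = 16 → Q
  i=18: X-W =  1 → B
  i=19: Y-U =  4 → E
  i=20: H-J = 24 → Y
  i=21: F-U = 11 → L
  i=22: K-M = 24 → Y
  i=23: H-R = 16 → Q
  i=24: K-J =  1 → B
  i=25: X-T =  4 → E
  i=26: M-O = 24 → Y
  i=27: P-E = 11 → L
  i=28: N-P = 24 → Y
  i=29: C-M = 16 → Q
  i=30: Q-P =  1 → B
  i=31: Q-M =  4 → E
  i=32: R-T = 24 → Y
  i=33: U-J = 11 → L
  i=34: X-Z = 24 → Y
  shifts repeat with period 6: BEYLYQ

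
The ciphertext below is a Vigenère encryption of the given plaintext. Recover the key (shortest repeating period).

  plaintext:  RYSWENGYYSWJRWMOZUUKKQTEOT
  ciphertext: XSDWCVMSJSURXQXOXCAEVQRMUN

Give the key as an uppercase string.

  i= 0: X-R =  6 → G
  i= 1: S-Y = 20 → U
  i= 2: D-S = 11 → L
  i= 3: W-W =  0 → A
  i= 4: C-E = 24 → Y
  i= 5: V-N =  8 → I
  i= 6: M-G =  6 → G
  i= 7: S-Y = 20 → U
  i= 8: J-Y = 11 → L
  i= 9: S-S =  0 → A
  i=10: U-W = 24 → Y
  i=11: R-J =  8 → I
  i=12: X-R =  6 → G
  i=13: Q-W = 20 → U
  i=14: X-M = 11 → L
  i=15: O-O =  0 → A
  i=16: X-Z = 24 → Y
  i=17: C-U =  8 → I
  i=18: A-U =  6 → G
  i=19: E-K = 20 → U
  i=20: V-K = 11 → L
  i=21: Q-Q =  0 → A
  i=22: R-T = 24 → Y
  i=23: M-E =  8 → I
  i=24: U-O =  6 → G
  i=25: N-T = 20 → U
  shifts repeat with period 6: GULAYI

GULAYI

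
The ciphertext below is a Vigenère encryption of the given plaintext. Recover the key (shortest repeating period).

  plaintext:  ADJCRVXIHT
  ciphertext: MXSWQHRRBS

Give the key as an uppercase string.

MUJUZ

  i= 0: M-A = 12 → M
  i= 1: X-D = 20 → U
  i= 2: S-J =  9 → J
  i= 3: W-C = 20 → U
  i= 4: Q-R = 25 → Z
  i= 5: H-V = 12 → M
  i= 6: R-X = 20 → U
  i= 7: R-I =  9 → J
  i= 8: B-H = 20 → U
  i= 9: S-T = 25 → Z
  shifts repeat with period 5: MUJUZ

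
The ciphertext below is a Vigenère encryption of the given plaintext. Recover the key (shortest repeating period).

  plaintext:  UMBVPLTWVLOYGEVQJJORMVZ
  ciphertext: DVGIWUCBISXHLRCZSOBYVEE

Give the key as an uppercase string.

JJFNH

  i= 0: D-U =  9 → J
  i= 1: V-M =  9 → J
  i= 2: G-B =  5 → F
  i= 3: I-V = 13 → N
  i= 4: W-P =  7 → H
  i= 5: U-L =  9 → J
  i= 6: C-T =  9 → J
  i= 7: B-W =  5 → F
  i= 8: I-V = 13 → N
  i= 9: S-L =  7 → H
  i=10: X-O =  9 → J
  i=11: H-Y =  9 → J
  i=12: L-G =  5 → F
  i=13: R-E = 13 → N
  i=14: C-V =  7 → H
  i=15: Z-Q =  9 → J
  i=16: S-J =  9 → J
  i=17: O-J =  5 → F
  i=18: B-O = 13 → N
  i=19: Y-R =  7 → H
  i=20: V-M =  9 → J
  i=21: E-V =  9 → J
  i=22: E-Z =  5 → F
  shifts repeat with period 5: JJFNH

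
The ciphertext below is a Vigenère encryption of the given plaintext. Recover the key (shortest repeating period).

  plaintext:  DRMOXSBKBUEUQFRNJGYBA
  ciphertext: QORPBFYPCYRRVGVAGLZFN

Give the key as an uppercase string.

NXFBE

  i= 0: Q-D = 13 → N
  i= 1: O-R = 23 → X
  i= 2: R-M =  5 → F
  i= 3: P-O =  1 → B
  i= 4: B-X =  4 → E
  i= 5: F-S = 13 → N
  i= 6: Y-B = 23 → X
  i= 7: P-K =  5 → F
  i= 8: C-B =  1 → B
  i= 9: Y-U =  4 → E
  i=10: R-E = 13 → N
  i=11: R-U = 23 → X
  i=12: V-Q =  5 → F
  i=13: G-F =  1 → B
  i=14: V-R =  4 → E
  i=15: A-N = 13 → N
  i=16: G-J = 23 → X
  i=17: L-G =  5 → F
  i=18: Z-Y =  1 → B
  i=19: F-B =  4 → E
  i=20: N-A = 13 → N
  shifts repeat with period 5: NXFBE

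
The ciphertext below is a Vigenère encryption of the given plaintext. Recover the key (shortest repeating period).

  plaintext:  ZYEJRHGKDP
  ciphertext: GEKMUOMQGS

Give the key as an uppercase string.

HGGDD

  i= 0: G-Z =  7 → H
  i= 1: E-Y =  6 → G
  i= 2: K-E =  6 → G
  i= 3: M-J =  3 → D
  i= 4: U-R =  3 → D
  i= 5: O-H =  7 → H
  i= 6: M-G =  6 → G
  i= 7: Q-K =  6 → G
  i= 8: G-D =  3 → D
  i= 9: S-P =  3 → D
  shifts repeat with period 5: HGGDD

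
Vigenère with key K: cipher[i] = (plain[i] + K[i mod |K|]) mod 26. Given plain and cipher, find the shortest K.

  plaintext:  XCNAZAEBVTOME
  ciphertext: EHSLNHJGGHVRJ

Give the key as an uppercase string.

  i= 0: E-X =  7 → H
  i= 1: H-C =  5 → F
  i= 2: S-N =  5 → F
  i= 3: L-A = 11 → L
  i= 4: N-Z = 14 → O
  i= 5: H-A =  7 → H
  i= 6: J-E =  5 → F
  i= 7: G-B =  5 → F
  i= 8: G-V = 11 → L
  i= 9: H-T = 14 → O
  i=10: V-O =  7 → H
  i=11: R-M =  5 → F
  i=12: J-E =  5 → F
  shifts repeat with period 5: HFFLO

HFFLO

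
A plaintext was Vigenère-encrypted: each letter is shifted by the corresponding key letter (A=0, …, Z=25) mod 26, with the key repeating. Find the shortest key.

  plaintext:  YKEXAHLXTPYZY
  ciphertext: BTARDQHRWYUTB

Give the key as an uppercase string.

  i= 0: B-Y =  3 → D
  i= 1: T-K =  9 → J
  i= 2: A-E = 22 → W
  i= 3: R-X = 20 → U
  i= 4: D-A =  3 → D
  i= 5: Q-H =  9 → J
  i= 6: H-L = 22 → W
  i= 7: R-X = 20 → U
  i= 8: W-T =  3 → D
  i= 9: Y-P =  9 → J
  i=10: U-Y = 22 → W
  i=11: T-Z = 20 → U
  i=12: B-Y =  3 → D
  shifts repeat with period 4: DJWU

DJWU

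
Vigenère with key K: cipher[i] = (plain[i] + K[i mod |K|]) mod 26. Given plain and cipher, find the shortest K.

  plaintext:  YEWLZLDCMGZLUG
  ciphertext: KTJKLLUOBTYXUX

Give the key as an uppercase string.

MPNZMAR

  i= 0: K-Y = 12 → M
  i= 1: T-E = 15 → P
  i= 2: J-W = 13 → N
  i= 3: K-L = 25 → Z
  i= 4: L-Z = 12 → M
  i= 5: L-L =  0 → A
  i= 6: U-D = 17 → R
  i= 7: O-C = 12 → M
  i= 8: B-M = 15 → P
  i= 9: T-G = 13 → N
  i=10: Y-Z = 25 → Z
  i=11: X-L = 12 → M
  i=12: U-U =  0 → A
  i=13: X-G = 17 → R
  shifts repeat with period 7: MPNZMAR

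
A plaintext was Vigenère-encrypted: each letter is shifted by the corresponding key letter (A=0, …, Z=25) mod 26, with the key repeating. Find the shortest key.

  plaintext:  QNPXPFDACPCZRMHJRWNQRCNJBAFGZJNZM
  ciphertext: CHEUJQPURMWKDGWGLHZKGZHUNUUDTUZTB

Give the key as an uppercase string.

  i= 0: C-Q = 12 → M
  i= 1: H-N = 20 → U
  i= 2: E-P = 15 → P
  i= 3: U-X = 23 → X
  i= 4: J-P = 20 → U
  i= 5: Q-F = 11 → L
  i= 6: P-D = 12 → M
  i= 7: U-A = 20 → U
  i= 8: R-C = 15 → P
  i= 9: M-P = 23 → X
  i=10: W-C = 20 → U
  i=11: K-Z = 11 → L
  i=12: D-R = 12 → M
  i=13: G-M = 20 → U
  i=14: W-H = 15 → P
  i=15: G-J = 23 → X
  i=16: L-R = 20 → U
  i=17: H-W = 11 → L
  i=18: Z-N = 12 → M
  i=19: K-Q = 20 → U
  i=20: G-R = 15 → P
  i=21: Z-C = 23 → X
  i=22: H-N = 20 → U
  i=23: U-J = 11 → L
  i=24: N-B = 12 → M
  i=25: U-A = 20 → U
  i=26: U-F = 15 → P
  i=27: D-G = 23 → X
  i=28: T-Z = 20 → U
  i=29: U-J = 11 → L
  i=30: Z-N = 12 → M
  i=31: T-Z = 20 → U
  i=32: B-M = 15 → P
  shifts repeat with period 6: MUPXUL

MUPXUL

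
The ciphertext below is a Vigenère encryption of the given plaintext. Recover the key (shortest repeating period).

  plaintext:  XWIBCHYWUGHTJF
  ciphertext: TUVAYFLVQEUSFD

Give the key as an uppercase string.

WYNZ

  i= 0: T-X = 22 → W
  i= 1: U-W = 24 → Y
  i= 2: V-I = 13 → N
  i= 3: A-B = 25 → Z
  i= 4: Y-C = 22 → W
  i= 5: F-H = 24 → Y
  i= 6: L-Y = 13 → N
  i= 7: V-W = 25 → Z
  i= 8: Q-U = 22 → W
  i= 9: E-G = 24 → Y
  i=10: U-H = 13 → N
  i=11: S-T = 25 → Z
  i=12: F-J = 22 → W
  i=13: D-F = 24 → Y
  shifts repeat with period 4: WYNZ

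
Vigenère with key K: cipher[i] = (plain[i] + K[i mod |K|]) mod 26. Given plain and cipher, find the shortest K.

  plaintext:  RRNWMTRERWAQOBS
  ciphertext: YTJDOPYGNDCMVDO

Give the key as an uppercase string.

HCW

  i= 0: Y-R =  7 → H
  i= 1: T-R =  2 → C
  i= 2: J-N = 22 → W
  i= 3: D-W =  7 → H
  i= 4: O-M =  2 → C
  i= 5: P-T = 22 → W
  i= 6: Y-R =  7 → H
  i= 7: G-E =  2 → C
  i= 8: N-R = 22 → W
  i= 9: D-W =  7 → H
  i=10: C-A =  2 → C
  i=11: M-Q = 22 → W
  i=12: V-O =  7 → H
  i=13: D-B =  2 → C
  i=14: O-S = 22 → W
  shifts repeat with period 3: HCW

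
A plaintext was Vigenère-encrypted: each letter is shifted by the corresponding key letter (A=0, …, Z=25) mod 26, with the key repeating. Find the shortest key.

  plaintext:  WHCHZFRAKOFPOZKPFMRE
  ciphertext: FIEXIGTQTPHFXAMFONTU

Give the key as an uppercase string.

JBCQ

  i= 0: F-W =  9 → J
  i= 1: I-H =  1 → B
  i= 2: E-C =  2 → C
  i= 3: X-H = 16 → Q
  i= 4: I-Z =  9 → J
  i= 5: G-F =  1 → B
  i= 6: T-R =  2 → C
  i= 7: Q-A = 16 → Q
  i= 8: T-K =  9 → J
  i= 9: P-O =  1 → B
  i=10: H-F =  2 → C
  i=11: F-P = 16 → Q
  i=12: X-O =  9 → J
  i=13: A-Z =  1 → B
  i=14: M-K =  2 → C
  i=15: F-P = 16 → Q
  i=16: O-F =  9 → J
  i=17: N-M =  1 → B
  i=18: T-R =  2 → C
  i=19: U-E = 16 → Q
  shifts repeat with period 4: JBCQ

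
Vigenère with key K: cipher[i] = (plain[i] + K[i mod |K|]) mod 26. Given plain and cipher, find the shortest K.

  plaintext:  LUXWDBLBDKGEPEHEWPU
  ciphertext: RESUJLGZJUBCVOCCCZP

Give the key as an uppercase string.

GKVY

  i= 0: R-L =  6 → G
  i= 1: E-U = 10 → K
  i= 2: S-X = 21 → V
  i= 3: U-W = 24 → Y
  i= 4: J-D =  6 → G
  i= 5: L-B = 10 → K
  i= 6: G-L = 21 → V
  i= 7: Z-B = 24 → Y
  i= 8: J-D =  6 → G
  i= 9: U-K = 10 → K
  i=10: B-G = 21 → V
  i=11: C-E = 24 → Y
  i=12: V-P =  6 → G
  i=13: O-E = 10 → K
  i=14: C-H = 21 → V
  i=15: C-E = 24 → Y
  i=16: C-W =  6 → G
  i=17: Z-P = 10 → K
  i=18: P-U = 21 → V
  shifts repeat with period 4: GKVY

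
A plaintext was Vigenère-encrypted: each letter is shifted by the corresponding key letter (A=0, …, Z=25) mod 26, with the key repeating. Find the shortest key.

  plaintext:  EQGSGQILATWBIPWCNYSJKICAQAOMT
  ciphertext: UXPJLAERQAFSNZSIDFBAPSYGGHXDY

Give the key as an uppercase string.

  i= 0: U-E = 16 → Q
  i= 1: X-Q =  7 → H
  i= 2: P-G =  9 → J
  i= 3: J-S = 17 → R
  i= 4: L-G =  5 → F
  i= 5: A-Q = 10 → K
  i= 6: E-I = 22 → W
  i= 7: R-L =  6 → G
  i= 8: Q-A = 16 → Q
  i= 9: A-T =  7 → H
  i=10: F-W =  9 → J
  i=11: S-B = 17 → R
  i=12: N-I =  5 → F
  i=13: Z-P = 10 → K
  i=14: S-W = 22 → W
  i=15: I-C =  6 → G
  i=16: D-N = 16 → Q
  i=17: F-Y =  7 → H
  i=18: B-S =  9 → J
  i=19: A-J = 17 → R
  i=20: P-K =  5 → F
  i=21: S-I = 10 → K
  i=22: Y-C = 22 → W
  i=23: G-A =  6 → G
  i=24: G-Q = 16 → Q
  i=25: H-A =  7 → H
  i=26: X-O =  9 → J
  i=27: D-M = 17 → R
  i=28: Y-T =  5 → F
  shifts repeat with period 8: QHJRFKWG

QHJRFKWG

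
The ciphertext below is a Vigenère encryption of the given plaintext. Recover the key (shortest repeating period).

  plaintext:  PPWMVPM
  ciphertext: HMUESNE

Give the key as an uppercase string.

SXY

  i= 0: H-P = 18 → S
  i= 1: M-P = 23 → X
  i= 2: U-W = 24 → Y
  i= 3: E-M = 18 → S
  i= 4: S-V = 23 → X
  i= 5: N-P = 24 → Y
  i= 6: E-M = 18 → S
  shifts repeat with period 3: SXY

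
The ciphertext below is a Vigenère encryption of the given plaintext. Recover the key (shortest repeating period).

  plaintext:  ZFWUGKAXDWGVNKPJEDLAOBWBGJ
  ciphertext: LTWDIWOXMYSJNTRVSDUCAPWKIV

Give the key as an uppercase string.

MOAJC

  i= 0: L-Z = 12 → M
  i= 1: T-F = 14 → O
  i= 2: W-W =  0 → A
  i= 3: D-U =  9 → J
  i= 4: I-G =  2 → C
  i= 5: W-K = 12 → M
  i= 6: O-A = 14 → O
  i= 7: X-X =  0 → A
  i= 8: M-D =  9 → J
  i= 9: Y-W =  2 → C
  i=10: S-G = 12 → M
  i=11: J-V = 14 → O
  i=12: N-N =  0 → A
  i=13: T-K =  9 → J
  i=14: R-P =  2 → C
  i=15: V-J = 12 → M
  i=16: S-E = 14 → O
  i=17: D-D =  0 → A
  i=18: U-L =  9 → J
  i=19: C-A =  2 → C
  i=20: A-O = 12 → M
  i=21: P-B = 14 → O
  i=22: W-W =  0 → A
  i=23: K-B =  9 → J
  i=24: I-G =  2 → C
  i=25: V-J = 12 → M
  shifts repeat with period 5: MOAJC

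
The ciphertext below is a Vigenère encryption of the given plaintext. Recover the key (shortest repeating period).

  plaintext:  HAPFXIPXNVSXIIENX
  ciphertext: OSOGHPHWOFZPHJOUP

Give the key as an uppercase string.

  i= 0: O-H =  7 → H
  i= 1: S-A = 18 → S
  i= 2: O-P = 25 → Z
  i= 3: G-F =  1 → B
  i= 4: H-X = 10 → K
  i= 5: P-I =  7 → H
  i= 6: H-P = 18 → S
  i= 7: W-X = 25 → Z
  i= 8: O-N =  1 → B
  i= 9: F-V = 10 → K
  i=10: Z-S =  7 → H
  i=11: P-X = 18 → S
  i=12: H-I = 25 → Z
  i=13: J-I =  1 → B
  i=14: O-E = 10 → K
  i=15: U-N =  7 → H
  i=16: P-X = 18 → S
  shifts repeat with period 5: HSZBK

HSZBK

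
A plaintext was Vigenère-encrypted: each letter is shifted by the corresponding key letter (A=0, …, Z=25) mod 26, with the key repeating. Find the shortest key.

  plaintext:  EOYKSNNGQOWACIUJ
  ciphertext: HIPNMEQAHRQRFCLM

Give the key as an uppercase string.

  i= 0: H-E =  3 → D
  i= 1: I-O = 20 → U
  i= 2: P-Y = 17 → R
  i= 3: N-K =  3 → D
  i= 4: M-S = 20 → U
  i= 5: E-N = 17 → R
  i= 6: Q-N =  3 → D
  i= 7: A-G = 20 → U
  i= 8: H-Q = 17 → R
  i= 9: R-O =  3 → D
  i=10: Q-W = 20 → U
  i=11: R-A = 17 → R
  i=12: F-C =  3 → D
  i=13: C-I = 20 → U
  i=14: L-U = 17 → R
  i=15: M-J =  3 → D
  shifts repeat with period 3: DUR

DUR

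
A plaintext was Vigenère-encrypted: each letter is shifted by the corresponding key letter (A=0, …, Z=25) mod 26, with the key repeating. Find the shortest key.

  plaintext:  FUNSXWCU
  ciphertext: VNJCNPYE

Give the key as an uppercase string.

  i= 0: V-F = 16 → Q
  i= 1: N-U = 19 → T
  i= 2: J-N = 22 → W
  i= 3: C-S = 10 → K
  i= 4: N-X = 16 → Q
  i= 5: P-W = 19 → T
  i= 6: Y-C = 22 → W
  i= 7: E-U = 10 → K
  shifts repeat with period 4: QTWK

QTWK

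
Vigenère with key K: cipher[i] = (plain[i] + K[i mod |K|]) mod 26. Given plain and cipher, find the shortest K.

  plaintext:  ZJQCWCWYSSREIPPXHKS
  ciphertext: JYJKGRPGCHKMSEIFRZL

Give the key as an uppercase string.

KPTI

  i= 0: J-Z = 10 → K
  i= 1: Y-J = 15 → P
  i= 2: J-Q = 19 → T
  i= 3: K-C =  8 → I
  i= 4: G-W = 10 → K
  i= 5: R-C = 15 → P
  i= 6: P-W = 19 → T
  i= 7: G-Y =  8 → I
  i= 8: C-S = 10 → K
  i= 9: H-S = 15 → P
  i=10: K-R = 19 → T
  i=11: M-E =  8 → I
  i=12: S-I = 10 → K
  i=13: E-P = 15 → P
  i=14: I-P = 19 → T
  i=15: F-X =  8 → I
  i=16: R-H = 10 → K
  i=17: Z-K = 15 → P
  i=18: L-S = 19 → T
  shifts repeat with period 4: KPTI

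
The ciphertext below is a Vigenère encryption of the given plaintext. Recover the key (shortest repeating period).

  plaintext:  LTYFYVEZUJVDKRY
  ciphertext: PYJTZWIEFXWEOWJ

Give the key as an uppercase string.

EFLOBB

  i= 0: P-L =  4 → E
  i= 1: Y-T =  5 → F
  i= 2: J-Y = 11 → L
  i= 3: T-F = 14 → O
  i= 4: Z-Y =  1 → B
  i= 5: W-V =  1 → B
  i= 6: I-E =  4 → E
  i= 7: E-Z =  5 → F
  i= 8: F-U = 11 → L
  i= 9: X-J = 14 → O
  i=10: W-V =  1 → B
  i=11: E-D =  1 → B
  i=12: O-K =  4 → E
  i=13: W-R =  5 → F
  i=14: J-Y = 11 → L
  shifts repeat with period 6: EFLOBB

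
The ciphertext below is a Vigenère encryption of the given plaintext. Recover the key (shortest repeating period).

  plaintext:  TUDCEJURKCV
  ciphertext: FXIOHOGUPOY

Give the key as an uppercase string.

  i= 0: F-T = 12 → M
  i= 1: X-U =  3 → D
  i= 2: I-D =  5 → F
  i= 3: O-C = 12 → M
  i= 4: H-E =  3 → D
  i= 5: O-J =  5 → F
  i= 6: G-U = 12 → M
  i= 7: U-R =  3 → D
  i= 8: P-K =  5 → F
  i= 9: O-C = 12 → M
  i=10: Y-V =  3 → D
  shifts repeat with period 3: MDF

MDF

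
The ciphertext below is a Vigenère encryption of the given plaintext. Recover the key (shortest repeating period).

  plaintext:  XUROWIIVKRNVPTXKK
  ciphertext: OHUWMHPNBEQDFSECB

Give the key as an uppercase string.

  i= 0: O-X = 17 → R
  i= 1: H-U = 13 → N
  i= 2: U-R =  3 → D
  i= 3: W-O =  8 → I
  i= 4: M-W = 16 → Q
  i= 5: H-I = 25 → Z
  i= 6: P-I =  7 → H
  i= 7: N-V = 18 → S
  i= 8: B-K = 17 → R
  i= 9: E-R = 13 → N
  i=10: Q-N =  3 → D
  i=11: D-V =  8 → I
  i=12: F-P = 16 → Q
  i=13: S-T = 25 → Z
  i=14: E-X =  7 → H
  i=15: C-K = 18 → S
  i=16: B-K = 17 → R
  shifts repeat with period 8: RNDIQZHS

RNDIQZHS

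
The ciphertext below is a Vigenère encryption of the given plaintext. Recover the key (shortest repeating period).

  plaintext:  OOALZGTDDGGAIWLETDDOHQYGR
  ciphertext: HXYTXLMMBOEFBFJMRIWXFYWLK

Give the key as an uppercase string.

TJYIYF

  i= 0: H-O = 19 → T
  i= 1: X-O =  9 → J
  i= 2: Y-A = 24 → Y
  i= 3: T-L =  8 → I
  i= 4: X-Z = 24 → Y
  i= 5: L-G =  5 → F
  i= 6: M-T = 19 → T
  i= 7: M-D =  9 → J
  i= 8: B-D = 24 → Y
  i= 9: O-G =  8 → I
  i=10: E-G = 24 → Y
  i=11: F-A =  5 → F
  i=12: B-I = 19 → T
  i=13: F-W =  9 → J
  i=14: J-L = 24 → Y
  i=15: M-E =  8 → I
  i=16: R-T = 24 → Y
  i=17: I-D =  5 → F
  i=18: W-D = 19 → T
  i=19: X-O =  9 → J
  i=20: F-H = 24 → Y
  i=21: Y-Q =  8 → I
  i=22: W-Y = 24 → Y
  i=23: L-G =  5 → F
  i=24: K-R = 19 → T
  shifts repeat with period 6: TJYIYF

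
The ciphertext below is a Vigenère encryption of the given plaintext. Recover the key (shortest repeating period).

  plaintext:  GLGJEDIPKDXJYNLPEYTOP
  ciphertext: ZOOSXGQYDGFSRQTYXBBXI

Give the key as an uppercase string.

TDIJ

  i= 0: Z-G = 19 → T
  i= 1: O-L =  3 → D
  i= 2: O-G =  8 → I
  i= 3: S-J =  9 → J
  i= 4: X-E = 19 → T
  i= 5: G-D =  3 → D
  i= 6: Q-I =  8 → I
  i= 7: Y-P =  9 → J
  i= 8: D-K = 19 → T
  i= 9: G-D =  3 → D
  i=10: F-X =  8 → I
  i=11: S-J =  9 → J
  i=12: R-Y = 19 → T
  i=13: Q-N =  3 → D
  i=14: T-L =  8 → I
  i=15: Y-P =  9 → J
  i=16: X-E = 19 → T
  i=17: B-Y =  3 → D
  i=18: B-T =  8 → I
  i=19: X-O =  9 → J
  i=20: I-P = 19 → T
  shifts repeat with period 4: TDIJ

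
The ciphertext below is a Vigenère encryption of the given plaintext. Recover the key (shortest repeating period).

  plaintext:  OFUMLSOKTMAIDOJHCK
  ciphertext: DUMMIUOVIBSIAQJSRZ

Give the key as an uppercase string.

  i= 0: D-O = 15 → P
  i= 1: U-F = 15 → P
  i= 2: M-U = 18 → S
  i= 3: M-M =  0 → A
  i= 4: I-L = 23 → X
  i= 5: U-S =  2 → C
  i= 6: O-O =  0 → A
  i= 7: V-K = 11 → L
  i= 8: I-T = 15 → P
  i= 9: B-M = 15 → P
  i=10: S-A = 18 → S
  i=11: I-I =  0 → A
  i=12: A-D = 23 → X
  i=13: Q-O =  2 → C
  i=14: J-J =  0 → A
  i=15: S-H = 11 → L
  i=16: R-C = 15 → P
  i=17: Z-K = 15 → P
  shifts repeat with period 8: PPSAXCAL

PPSAXCAL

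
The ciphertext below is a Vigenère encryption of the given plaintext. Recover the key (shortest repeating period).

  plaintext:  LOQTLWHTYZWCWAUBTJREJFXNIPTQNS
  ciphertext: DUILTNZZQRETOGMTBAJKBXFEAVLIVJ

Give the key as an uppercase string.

  i= 0: D-L = 18 → S
  i= 1: U-O =  6 → G
  i= 2: I-Q = 18 → S
  i= 3: L-T = 18 → S
  i= 4: T-L =  8 → I
  i= 5: N-W = 17 → R
  i= 6: Z-H = 18 → S
  i= 7: Z-T =  6 → G
  i= 8: Q-Y = 18 → S
  i= 9: R-Z = 18 → S
  i=10: E-W =  8 → I
  i=11: T-C = 17 → R
  i=12: O-W = 18 → S
  i=13: G-A =  6 → G
  i=14: M-U = 18 → S
  i=15: T-B = 18 → S
  i=16: B-T =  8 → I
  i=17: A-J = 17 → R
  i=18: J-R = 18 → S
  i=19: K-E =  6 → G
  i=20: B-J = 18 → S
  i=21: X-F = 18 → S
  i=22: F-X =  8 → I
  i=23: E-N = 17 → R
  i=24: A-I = 18 → S
  i=25: V-P =  6 → G
  i=26: L-T = 18 → S
  i=27: I-Q = 18 → S
  i=28: V-N =  8 → I
  i=29: J-S = 17 → R
  shifts repeat with period 6: SGSSIR

SGSSIR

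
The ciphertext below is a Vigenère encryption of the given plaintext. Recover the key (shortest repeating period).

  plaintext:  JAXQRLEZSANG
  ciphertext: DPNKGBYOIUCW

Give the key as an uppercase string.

  i= 0: D-J = 20 → U
  i= 1: P-A = 15 → P
  i= 2: N-X = 16 → Q
  i= 3: K-Q = 20 → U
  i= 4: G-R = 15 → P
  i= 5: B-L = 16 → Q
  i= 6: Y-E = 20 → U
  i= 7: O-Z = 15 → P
  i= 8: I-S = 16 → Q
  i= 9: U-A = 20 → U
  i=10: C-N = 15 → P
  i=11: W-G = 16 → Q
  shifts repeat with period 3: UPQ

UPQ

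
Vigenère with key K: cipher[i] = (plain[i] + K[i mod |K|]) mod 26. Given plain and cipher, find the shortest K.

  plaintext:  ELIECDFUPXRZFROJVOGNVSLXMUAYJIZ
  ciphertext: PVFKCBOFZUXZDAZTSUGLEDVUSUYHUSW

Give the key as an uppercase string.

LKXGAYJ

  i= 0: P-E = 11 → L
  i= 1: V-L = 10 → K
  i= 2: F-I = 23 → X
  i= 3: K-E =  6 → G
  i= 4: C-C =  0 → A
  i= 5: B-D = 24 → Y
  i= 6: O-F =  9 → J
  i= 7: F-U = 11 → L
  i= 8: Z-P = 10 → K
  i= 9: U-X = 23 → X
  i=10: X-R =  6 → G
  i=11: Z-Z =  0 → A
  i=12: D-F = 24 → Y
  i=13: A-R =  9 → J
  i=14: Z-O = 11 → L
  i=15: T-J = 10 → K
  i=16: S-V = 23 → X
  i=17: U-O =  6 → G
  i=18: G-G =  0 → A
  i=19: L-N = 24 → Y
  i=20: E-V =  9 → J
  i=21: D-S = 11 → L
  i=22: V-L = 10 → K
  i=23: U-X = 23 → X
  i=24: S-M =  6 → G
  i=25: U-U =  0 → A
  i=26: Y-A = 24 → Y
  i=27: H-Y =  9 → J
  i=28: U-J = 11 → L
  i=29: S-I = 10 → K
  i=30: W-Z = 23 → X
  shifts repeat with period 7: LKXGAYJ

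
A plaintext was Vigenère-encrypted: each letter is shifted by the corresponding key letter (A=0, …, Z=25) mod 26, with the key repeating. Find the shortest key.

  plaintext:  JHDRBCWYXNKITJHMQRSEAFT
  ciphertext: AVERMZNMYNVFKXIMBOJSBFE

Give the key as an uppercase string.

ROBALX

  i= 0: A-J = 17 → R
  i= 1: V-H = 14 → O
  i= 2: E-D =  1 → B
  i= 3: R-R =  0 → A
  i= 4: M-B = 11 → L
  i= 5: Z-C = 23 → X
  i= 6: N-W = 17 → R
  i= 7: M-Y = 14 → O
  i= 8: Y-X =  1 → B
  i= 9: N-N =  0 → A
  i=10: V-K = 11 → L
  i=11: F-I = 23 → X
  i=12: K-T = 17 → R
  i=13: X-J = 14 → O
  i=14: I-H =  1 → B
  i=15: M-M =  0 → A
  i=16: B-Q = 11 → L
  i=17: O-R = 23 → X
  i=18: J-S = 17 → R
  i=19: S-E = 14 → O
  i=20: B-A =  1 → B
  i=21: F-F =  0 → A
  i=22: E-T = 11 → L
  shifts repeat with period 6: ROBALX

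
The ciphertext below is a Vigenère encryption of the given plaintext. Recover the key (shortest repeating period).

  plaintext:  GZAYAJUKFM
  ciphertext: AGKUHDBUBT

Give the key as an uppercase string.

UHKWH

  i= 0: A-G = 20 → U
  i= 1: G-Z =  7 → H
  i= 2: K-A = 10 → K
  i= 3: U-Y = 22 → W
  i= 4: H-A =  7 → H
  i= 5: D-J = 20 → U
  i= 6: B-U =  7 → H
  i= 7: U-K = 10 → K
  i= 8: B-F = 22 → W
  i= 9: T-M =  7 → H
  shifts repeat with period 5: UHKWH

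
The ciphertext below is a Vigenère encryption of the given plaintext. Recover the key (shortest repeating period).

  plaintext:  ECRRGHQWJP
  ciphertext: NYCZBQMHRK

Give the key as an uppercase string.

JWLIV

  i= 0: N-E =  9 → J
  i= 1: Y-C = 22 → W
  i= 2: C-R = 11 → L
  i= 3: Z-R =  8 → I
  i= 4: B-G = 21 → V
  i= 5: Q-H =  9 → J
  i= 6: M-Q = 22 → W
  i= 7: H-W = 11 → L
  i= 8: R-J =  8 → I
  i= 9: K-P = 21 → V
  shifts repeat with period 5: JWLIV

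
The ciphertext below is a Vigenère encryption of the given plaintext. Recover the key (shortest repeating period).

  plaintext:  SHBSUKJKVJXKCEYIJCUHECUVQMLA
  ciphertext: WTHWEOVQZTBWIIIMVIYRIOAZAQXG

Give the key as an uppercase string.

  i= 0: W-S =  4 → E
  i= 1: T-H = 12 → M
  i= 2: H-B =  6 → G
  i= 3: W-S =  4 → E
  i= 4: E-U = 10 → K
  i= 5: O-K =  4 → E
  i= 6: V-J = 12 → M
  i= 7: Q-K =  6 → G
  i= 8: Z-V =  4 → E
  i= 9: T-J = 10 → K
  i=10: B-X =  4 → E
  i=11: W-K = 12 → M
  i=12: I-C =  6 → G
  i=13: I-E =  4 → E
  i=14: I-Y = 10 → K
  i=15: M-I =  4 → E
  i=16: V-J = 12 → M
  i=17: I-C =  6 → G
  i=18: Y-U =  4 → E
  i=19: R-H = 10 → K
  i=20: I-E =  4 → E
  i=21: O-C = 12 → M
  i=22: A-U =  6 → G
  i=23: Z-V =  4 → E
  i=24: A-Q = 10 → K
  i=25: Q-M =  4 → E
  i=26: X-L = 12 → M
  i=27: G-A =  6 → G
  shifts repeat with period 5: EMGEK

EMGEK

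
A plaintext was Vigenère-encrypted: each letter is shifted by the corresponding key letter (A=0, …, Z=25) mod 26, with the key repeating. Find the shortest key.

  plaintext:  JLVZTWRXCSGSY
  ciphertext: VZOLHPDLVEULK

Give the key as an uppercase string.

  i= 0: V-J = 12 → M
  i= 1: Z-L = 14 → O
  i= 2: O-V = 19 → T
  i= 3: L-Z = 12 → M
  i= 4: H-T = 14 → O
  i= 5: P-W = 19 → T
  i= 6: D-R = 12 → M
  i= 7: L-X = 14 → O
  i= 8: V-C = 19 → T
  i= 9: E-S = 12 → M
  i=10: U-G = 14 → O
  i=11: L-S = 19 → T
  i=12: K-Y = 12 → M
  shifts repeat with period 3: MOT

MOT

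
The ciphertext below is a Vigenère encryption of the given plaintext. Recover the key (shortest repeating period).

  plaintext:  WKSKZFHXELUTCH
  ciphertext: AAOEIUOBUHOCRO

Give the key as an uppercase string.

  i= 0: A-W =  4 → E
  i= 1: A-K = 16 → Q
  i= 2: O-S = 22 → W
  i= 3: E-K = 20 → U
  i= 4: I-Z =  9 → J
  i= 5: U-F = 15 → P
  i= 6: O-H =  7 → H
  i= 7: B-X =  4 → E
  i= 8: U-E = 16 → Q
  i= 9: H-L = 22 → W
  i=10: O-U = 20 → U
  i=11: C-T =  9 → J
  i=12: R-C = 15 → P
  i=13: O-H =  7 → H
  shifts repeat with period 7: EQWUJPH

EQWUJPH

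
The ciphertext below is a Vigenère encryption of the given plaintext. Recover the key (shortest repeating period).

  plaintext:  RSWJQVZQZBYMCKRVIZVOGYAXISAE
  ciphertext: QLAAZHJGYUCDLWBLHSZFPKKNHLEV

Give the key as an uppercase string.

  i= 0: Q-R = 25 → Z
  i= 1: L-S = 19 → T
  i= 2: A-W =  4 → E
  i= 3: A-J = 17 → R
  i= 4: Z-Q =  9 → J
  i= 5: H-V = 12 → M
  i= 6: J-Z = 10 → K
  i= 7: G-Q = 16 → Q
  i= 8: Y-Z = 25 → Z
  i= 9: U-B = 19 → T
  i=10: C-Y =  4 → E
  i=11: D-M = 17 → R
  i=12: L-C =  9 → J
  i=13: W-K = 12 → M
  i=14: B-R = 10 → K
  i=15: L-V = 16 → Q
  i=16: H-I = 25 → Z
  i=17: S-Z = 19 → T
  i=18: Z-V =  4 → E
  i=19: F-O = 17 → R
  i=20: P-G =  9 → J
  i=21: K-Y = 12 → M
  i=22: K-A = 10 → K
  i=23: N-X = 16 → Q
  i=24: H-I = 25 → Z
  i=25: L-S = 19 → T
  i=26: E-A =  4 → E
  i=27: V-E = 17 → R
  shifts repeat with period 8: ZTERJMKQ

ZTERJMKQ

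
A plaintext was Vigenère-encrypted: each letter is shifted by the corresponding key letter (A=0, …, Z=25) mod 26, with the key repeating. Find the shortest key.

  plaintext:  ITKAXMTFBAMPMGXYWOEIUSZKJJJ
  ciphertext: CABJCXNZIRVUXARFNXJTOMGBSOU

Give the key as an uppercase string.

UHRJFLU

  i= 0: C-I = 20 → U
  i= 1: A-T =  7 → H
  i= 2: B-K = 17 → R
  i= 3: J-A =  9 → J
  i= 4: C-X =  5 → F
  i= 5: X-M = 11 → L
  i= 6: N-T = 20 → U
  i= 7: Z-F = 20 → U
  i= 8: I-B =  7 → H
  i= 9: R-A = 17 → R
  i=10: V-M =  9 → J
  i=11: U-P =  5 → F
  i=12: X-M = 11 → L
  i=13: A-G = 20 → U
  i=14: R-X = 20 → U
  i=15: F-Y =  7 → H
  i=16: N-W = 17 → R
  i=17: X-O =  9 → J
  i=18: J-E =  5 → F
  i=19: T-I = 11 → L
  i=20: O-U = 20 → U
  i=21: M-S = 20 → U
  i=22: G-Z =  7 → H
  i=23: B-K = 17 → R
  i=24: S-J =  9 → J
  i=25: O-J =  5 → F
  i=26: U-J = 11 → L
  shifts repeat with period 7: UHRJFLU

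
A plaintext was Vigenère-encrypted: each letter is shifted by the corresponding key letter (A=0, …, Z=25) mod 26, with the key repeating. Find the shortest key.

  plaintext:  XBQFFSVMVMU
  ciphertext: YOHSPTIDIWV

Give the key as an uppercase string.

  i= 0: Y-X =  1 → B
  i= 1: O-B = 13 → N
  i= 2: H-Q = 17 → R
  i= 3: S-F = 13 → N
  i= 4: P-F = 10 → K
  i= 5: T-S =  1 → B
  i= 6: I-V = 13 → N
  i= 7: D-M = 17 → R
  i= 8: I-V = 13 → N
  i= 9: W-M = 10 → K
  i=10: V-U =  1 → B
  shifts repeat with period 5: BNRNK

BNRNK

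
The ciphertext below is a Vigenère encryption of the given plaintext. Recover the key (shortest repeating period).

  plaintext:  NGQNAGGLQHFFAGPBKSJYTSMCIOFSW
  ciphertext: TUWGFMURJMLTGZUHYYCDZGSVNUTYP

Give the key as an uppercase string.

  i= 0: T-N =  6 → G
  i= 1: U-G = 14 → O
  i= 2: W-Q =  6 → G
  i= 3: G-N = 19 → T
  i= 4: F-A =  5 → F
  i= 5: M-G =  6 → G
  i= 6: U-G = 14 → O
  i= 7: R-L =  6 → G
  i= 8: J-Q = 19 → T
  i= 9: M-H =  5 → F
  i=10: L-F =  6 → G
  i=11: T-F = 14 → O
  i=12: G-A =  6 → G
  i=13: Z-G = 19 → T
  i=14: U-P =  5 → F
  i=15: H-B =  6 → G
  i=16: Y-K = 14 → O
  i=17: Y-S =  6 → G
  i=18: C-J = 19 → T
  i=19: D-Y =  5 → F
  i=20: Z-T =  6 → G
  i=21: G-S = 14 → O
  i=22: S-M =  6 → G
  i=23: V-C = 19 → T
  i=24: N-I =  5 → F
  i=25: U-O =  6 → G
  i=26: T-F = 14 → O
  i=27: Y-S =  6 → G
  i=28: P-W = 19 → T
  shifts repeat with period 5: GOGTF

GOGTF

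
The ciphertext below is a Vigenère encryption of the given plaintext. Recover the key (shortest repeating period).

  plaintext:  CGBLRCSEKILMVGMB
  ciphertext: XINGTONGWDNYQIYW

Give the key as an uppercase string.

  i= 0: X-C = 21 → V
  i= 1: I-G =  2 → C
  i= 2: N-B = 12 → M
  i= 3: G-L = 21 → V
  i= 4: T-R =  2 → C
  i= 5: O-C = 12 → M
  i= 6: N-S = 21 → V
  i= 7: G-E =  2 → C
  i= 8: W-K = 12 → M
  i= 9: D-I = 21 → V
  i=10: N-L =  2 → C
  i=11: Y-M = 12 → M
  i=12: Q-V = 21 → V
  i=13: I-G =  2 → C
  i=14: Y-M = 12 → M
  i=15: W-B = 21 → V
  shifts repeat with period 3: VCM

VCM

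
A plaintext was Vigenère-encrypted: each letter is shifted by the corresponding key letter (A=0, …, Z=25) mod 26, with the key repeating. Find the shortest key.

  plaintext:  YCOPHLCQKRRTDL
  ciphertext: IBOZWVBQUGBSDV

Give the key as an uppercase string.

KZAKP

  i= 0: I-Y = 10 → K
  i= 1: B-C = 25 → Z
  i= 2: O-O =  0 → A
  i= 3: Z-P = 10 → K
  i= 4: W-H = 15 → P
  i= 5: V-L = 10 → K
  i= 6: B-C = 25 → Z
  i= 7: Q-Q =  0 → A
  i= 8: U-K = 10 → K
  i= 9: G-R = 15 → P
  i=10: B-R = 10 → K
  i=11: S-T = 25 → Z
  i=12: D-D =  0 → A
  i=13: V-L = 10 → K
  shifts repeat with period 5: KZAKP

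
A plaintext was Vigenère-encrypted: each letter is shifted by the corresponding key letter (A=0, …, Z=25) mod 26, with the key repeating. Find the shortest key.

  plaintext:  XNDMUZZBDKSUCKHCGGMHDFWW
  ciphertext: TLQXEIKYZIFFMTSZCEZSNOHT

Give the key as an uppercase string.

  i= 0: T-X = 22 → W
  i= 1: L-N = 24 → Y
  i= 2: Q-D = 13 → N
  i= 3: X-M = 11 → L
  i= 4: E-U = 10 → K
  i= 5: I-Z =  9 → J
  i= 6: K-Z = 11 → L
  i= 7: Y-B = 23 → X
  i= 8: Z-D = 22 → W
  i= 9: I-K = 24 → Y
  i=10: F-S = 13 → N
  i=11: F-U = 11 → L
  i=12: M-C = 10 → K
  i=13: T-K =  9 → J
  i=14: S-H = 11 → L
  i=15: Z-C = 23 → X
  i=16: C-G = 22 → W
  i=17: E-G = 24 → Y
  i=18: Z-M = 13 → N
  i=19: S-H = 11 → L
  i=20: N-D = 10 → K
  i=21: O-F =  9 → J
  i=22: H-W = 11 → L
  i=23: T-W = 23 → X
  shifts repeat with period 8: WYNLKJLX

WYNLKJLX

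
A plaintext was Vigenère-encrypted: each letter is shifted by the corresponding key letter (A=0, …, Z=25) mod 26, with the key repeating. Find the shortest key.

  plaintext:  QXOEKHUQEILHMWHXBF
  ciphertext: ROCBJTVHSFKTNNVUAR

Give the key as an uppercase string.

  i= 0: R-Q =  1 → B
  i= 1: O-X = 17 → R
  i= 2: C-O = 14 → O
  i= 3: B-E = 23 → X
  i= 4: J-K = 25 → Z
  i= 5: T-H = 12 → M
  i= 6: V-U =  1 → B
  i= 7: H-Q = 17 → R
  i= 8: S-E = 14 → O
  i= 9: F-I = 23 → X
  i=10: K-L = 25 → Z
  i=11: T-H = 12 → M
  i=12: N-M =  1 → B
  i=13: N-W = 17 → R
  i=14: V-H = 14 → O
  i=15: U-X = 23 → X
  i=16: A-B = 25 → Z
  i=17: R-F = 12 → M
  shifts repeat with period 6: BROXZM

BROXZM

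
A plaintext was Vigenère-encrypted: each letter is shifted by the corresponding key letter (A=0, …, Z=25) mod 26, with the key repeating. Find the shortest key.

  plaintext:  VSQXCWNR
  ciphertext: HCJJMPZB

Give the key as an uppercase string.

MKT

  i= 0: H-V = 12 → M
  i= 1: C-S = 10 → K
  i= 2: J-Q = 19 → T
  i= 3: J-X = 12 → M
  i= 4: M-C = 10 → K
  i= 5: P-W = 19 → T
  i= 6: Z-N = 12 → M
  i= 7: B-R = 10 → K
  shifts repeat with period 3: MKT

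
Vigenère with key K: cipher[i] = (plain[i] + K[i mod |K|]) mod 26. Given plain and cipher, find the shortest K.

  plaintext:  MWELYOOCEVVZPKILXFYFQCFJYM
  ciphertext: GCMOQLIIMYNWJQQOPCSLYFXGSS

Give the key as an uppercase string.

UGIDSX

  i= 0: G-M = 20 → U
  i= 1: C-W =  6 → G
  i= 2: M-E =  8 → I
  i= 3: O-L =  3 → D
  i= 4: Q-Y = 18 → S
  i= 5: L-O = 23 → X
  i= 6: I-O = 20 → U
  i= 7: I-C =  6 → G
  i= 8: M-E =  8 → I
  i= 9: Y-V =  3 → D
  i=10: N-V = 18 → S
  i=11: W-Z = 23 → X
  i=12: J-P = 20 → U
  i=13: Q-K =  6 → G
  i=14: Q-I =  8 → I
  i=15: O-L =  3 → D
  i=16: P-X = 18 → S
  i=17: C-F = 23 → X
  i=18: S-Y = 20 → U
  i=19: L-F =  6 → G
  i=20: Y-Q =  8 → I
  i=21: F-C =  3 → D
  i=22: X-F = 18 → S
  i=23: G-J = 23 → X
  i=24: S-Y = 20 → U
  i=25: S-M =  6 → G
  shifts repeat with period 6: UGIDSX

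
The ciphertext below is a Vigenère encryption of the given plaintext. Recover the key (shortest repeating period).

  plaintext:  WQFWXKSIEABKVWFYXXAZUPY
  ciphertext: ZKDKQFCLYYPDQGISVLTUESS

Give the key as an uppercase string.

DUYOTVK

  i= 0: Z-W =  3 → D
  i= 1: K-Q = 20 → U
  i= 2: D-F = 24 → Y
  i= 3: K-W = 14 → O
  i= 4: Q-X = 19 → T
  i= 5: F-K = 21 → V
  i= 6: C-S = 10 → K
  i= 7: L-I =  3 → D
  i= 8: Y-E = 20 → U
  i= 9: Y-A = 24 → Y
  i=10: P-B = 14 → O
  i=11: D-K = 19 → T
  i=12: Q-V = 21 → V
  i=13: G-W = 10 → K
  i=14: I-F =  3 → D
  i=15: S-Y = 20 → U
  i=16: V-X = 24 → Y
  i=17: L-X = 14 → O
  i=18: T-A = 19 → T
  i=19: U-Z = 21 → V
  i=20: E-U = 10 → K
  i=21: S-P =  3 → D
  i=22: S-Y = 20 → U
  shifts repeat with period 7: DUYOTVK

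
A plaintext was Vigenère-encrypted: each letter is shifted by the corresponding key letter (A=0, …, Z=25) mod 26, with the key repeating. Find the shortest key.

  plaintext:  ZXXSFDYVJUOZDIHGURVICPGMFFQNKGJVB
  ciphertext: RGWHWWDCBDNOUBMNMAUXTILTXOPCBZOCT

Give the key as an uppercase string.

SJZPRTFH

  i= 0: R-Z = 18 → S
  i= 1: G-X =  9 → J
  i= 2: W-X = 25 → Z
  i= 3: H-S = 15 → P
  i= 4: W-F = 17 → R
  i= 5: W-D = 19 → T
  i= 6: D-Y =  5 → F
  i= 7: C-V =  7 → H
  i= 8: B-J = 18 → S
  i= 9: D-U =  9 → J
  i=10: N-O = 25 → Z
  i=11: O-Z = 15 → P
  i=12: U-D = 17 → R
  i=13: B-I = 19 → T
  i=14: M-H =  5 → F
  i=15: N-G =  7 → H
  i=16: M-U = 18 → S
  i=17: A-R =  9 → J
  i=18: U-V = 25 → Z
  i=19: X-I = 15 → P
  i=20: T-C = 17 → R
  i=21: I-P = 19 → T
  i=22: L-G =  5 → F
  i=23: T-M =  7 → H
  i=24: X-F = 18 → S
  i=25: O-F =  9 → J
  i=26: P-Q = 25 → Z
  i=27: C-N = 15 → P
  i=28: B-K = 17 → R
  i=29: Z-G = 19 → T
  i=30: O-J =  5 → F
  i=31: C-V =  7 → H
  i=32: T-B = 18 → S
  shifts repeat with period 8: SJZPRTFH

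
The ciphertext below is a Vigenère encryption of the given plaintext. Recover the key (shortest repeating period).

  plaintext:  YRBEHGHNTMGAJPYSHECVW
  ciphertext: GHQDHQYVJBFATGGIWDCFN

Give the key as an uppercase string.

IQPZAKR

  i= 0: G-Y =  8 → I
  i= 1: H-R = 16 → Q
  i= 2: Q-B = 15 → P
  i= 3: D-E = 25 → Z
  i= 4: H-H =  0 → A
  i= 5: Q-G = 10 → K
  i= 6: Y-H = 17 → R
  i= 7: V-N =  8 → I
  i= 8: J-T = 16 → Q
  i= 9: B-M = 15 → P
  i=10: F-G = 25 → Z
  i=11: A-A =  0 → A
  i=12: T-J = 10 → K
  i=13: G-P = 17 → R
  i=14: G-Y =  8 → I
  i=15: I-S = 16 → Q
  i=16: W-H = 15 → P
  i=17: D-E = 25 → Z
  i=18: C-C =  0 → A
  i=19: F-V = 10 → K
  i=20: N-W = 17 → R
  shifts repeat with period 7: IQPZAKR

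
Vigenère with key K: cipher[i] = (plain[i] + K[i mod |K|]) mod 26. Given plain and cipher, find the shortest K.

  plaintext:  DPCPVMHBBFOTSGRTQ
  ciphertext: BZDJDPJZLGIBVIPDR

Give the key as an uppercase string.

YKBUIDC

  i= 0: B-D = 24 → Y
  i= 1: Z-P = 10 → K
  i= 2: D-C =  1 → B
  i= 3: J-P = 20 → U
  i= 4: D-V =  8 → I
  i= 5: P-M =  3 → D
  i= 6: J-H =  2 → C
  i= 7: Z-B = 24 → Y
  i= 8: L-B = 10 → K
  i= 9: G-F =  1 → B
  i=10: I-O = 20 → U
  i=11: B-T =  8 → I
  i=12: V-S =  3 → D
  i=13: I-G =  2 → C
  i=14: P-R = 24 → Y
  i=15: D-T = 10 → K
  i=16: R-Q =  1 → B
  shifts repeat with period 7: YKBUIDC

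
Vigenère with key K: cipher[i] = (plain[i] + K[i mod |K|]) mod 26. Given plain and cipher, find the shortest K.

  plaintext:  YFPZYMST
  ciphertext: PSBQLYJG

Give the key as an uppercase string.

  i= 0: P-Y = 17 → R
  i= 1: S-F = 13 → N
  i= 2: B-P = 12 → M
  i= 3: Q-Z = 17 → R
  i= 4: L-Y = 13 → N
  i= 5: Y-M = 12 → M
  i= 6: J-S = 17 → R
  i= 7: G-T = 13 → N
  shifts repeat with period 3: RNM

RNM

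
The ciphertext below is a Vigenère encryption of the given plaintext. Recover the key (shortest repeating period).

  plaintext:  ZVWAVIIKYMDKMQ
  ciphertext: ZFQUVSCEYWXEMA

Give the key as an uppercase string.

AKUU

  i= 0: Z-Z =  0 → A
  i= 1: F-V = 10 → K
  i= 2: Q-W = 20 → U
  i= 3: U-A = 20 → U
  i= 4: V-V =  0 → A
  i= 5: S-I = 10 → K
  i= 6: C-I = 20 → U
  i= 7: E-K = 20 → U
  i= 8: Y-Y =  0 → A
  i= 9: W-M = 10 → K
  i=10: X-D = 20 → U
  i=11: E-K = 20 → U
  i=12: M-M =  0 → A
  i=13: A-Q = 10 → K
  shifts repeat with period 4: AKUU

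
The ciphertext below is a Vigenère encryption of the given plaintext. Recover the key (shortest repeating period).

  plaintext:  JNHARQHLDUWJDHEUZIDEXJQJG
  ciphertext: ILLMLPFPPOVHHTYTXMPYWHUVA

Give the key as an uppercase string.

  i= 0: I-J = 25 → Z
  i= 1: L-N = 24 → Y
  i= 2: L-H =  4 → E
  i= 3: M-A = 12 → M
  i= 4: L-R = 20 → U
  i= 5: P-Q = 25 → Z
  i= 6: F-H = 24 → Y
  i= 7: P-L =  4 → E
  i= 8: P-D = 12 → M
  i= 9: O-U = 20 → U
  i=10: V-W = 25 → Z
  i=11: H-J = 24 → Y
  i=12: H-D =  4 → E
  i=13: T-H = 12 → M
  i=14: Y-E = 20 → U
  i=15: T-U = 25 → Z
  i=16: X-Z = 24 → Y
  i=17: M-I =  4 → E
  i=18: P-D = 12 → M
  i=19: Y-E = 20 → U
  i=20: W-X = 25 → Z
  i=21: H-J = 24 → Y
  i=22: U-Q =  4 → E
  i=23: V-J = 12 → M
  i=24: A-G = 20 → U
  shifts repeat with period 5: ZYEMU

ZYEMU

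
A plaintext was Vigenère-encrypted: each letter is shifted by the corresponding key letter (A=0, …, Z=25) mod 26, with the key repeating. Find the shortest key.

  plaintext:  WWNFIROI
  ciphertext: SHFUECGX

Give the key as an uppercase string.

  i= 0: S-W = 22 → W
  i= 1: H-W = 11 → L
  i= 2: F-N = 18 → S
  i= 3: U-F = 15 → P
  i= 4: E-I = 22 → W
  i= 5: C-R = 11 → L
  i= 6: G-O = 18 → S
  i= 7: X-I = 15 → P
  shifts repeat with period 4: WLSP

WLSP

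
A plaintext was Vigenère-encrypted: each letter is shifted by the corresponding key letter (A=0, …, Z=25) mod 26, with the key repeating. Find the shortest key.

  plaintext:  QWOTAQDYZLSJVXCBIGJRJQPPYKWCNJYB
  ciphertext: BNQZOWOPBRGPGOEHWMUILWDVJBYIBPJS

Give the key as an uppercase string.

LRCGOG

  i= 0: B-Q = 11 → L
  i= 1: N-W = 17 → R
  i= 2: Q-O =  2 → C
  i= 3: Z-T =  6 → G
  i= 4: O-A = 14 → O
  i= 5: W-Q =  6 → G
  i= 6: O-D = 11 → L
  i= 7: P-Y = 17 → R
  i= 8: B-Z =  2 → C
  i= 9: R-L =  6 → G
  i=10: G-S = 14 → O
  i=11: P-J =  6 → G
  i=12: G-V = 11 → L
  i=13: O-X = 17 → R
  i=14: E-C =  2 → C
  i=15: H-B =  6 → G
  i=16: W-I = 14 → O
  i=17: M-G =  6 → G
  i=18: U-J = 11 → L
  i=19: I-R = 17 → R
  i=20: L-J =  2 → C
  i=21: W-Q =  6 → G
  i=22: D-P = 14 → O
  i=23: V-P =  6 → G
  i=24: J-Y = 11 → L
  i=25: B-K = 17 → R
  i=26: Y-W =  2 → C
  i=27: I-C =  6 → G
  i=28: B-N = 14 → O
  i=29: P-J =  6 → G
  i=30: J-Y = 11 → L
  i=31: S-B = 17 → R
  shifts repeat with period 6: LRCGOG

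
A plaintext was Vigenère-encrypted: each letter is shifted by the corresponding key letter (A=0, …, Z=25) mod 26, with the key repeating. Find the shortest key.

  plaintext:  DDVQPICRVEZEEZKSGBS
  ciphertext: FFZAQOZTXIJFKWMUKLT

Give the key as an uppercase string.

  i= 0: F-D =  2 → C
  i= 1: F-D =  2 → C
  i= 2: Z-V =  4 → E
  i= 3: A-Q = 10 → K
  i= 4: Q-P =  1 → B
  i= 5: O-I =  6 → G
  i= 6: Z-C = 23 → X
  i= 7: T-R =  2 → C
  i= 8: X-V =  2 → C
  i= 9: I-E =  4 → E
  i=10: J-Z = 10 → K
  i=11: F-E =  1 → B
  i=12: K-E =  6 → G
  i=13: W-Z = 23 → X
  i=14: M-K =  2 → C
  i=15: U-S =  2 → C
  i=16: K-G =  4 → E
  i=17: L-B = 10 → K
  i=18: T-S =  1 → B
  shifts repeat with period 7: CCEKBGX

CCEKBGX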